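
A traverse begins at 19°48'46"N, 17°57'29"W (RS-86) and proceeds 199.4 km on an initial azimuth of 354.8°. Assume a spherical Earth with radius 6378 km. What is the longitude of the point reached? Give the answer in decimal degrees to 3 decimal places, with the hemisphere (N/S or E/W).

RS-86: φ = +19.81278°, λ = -17.95806°
δ = d/R = 199.4/6378 = 0.031264 rad
φ₂ = arcsin(sin φ₁ cos δ + cos φ₁ sin δ cos θ)
   = arcsin(0.33895·0.99951 + 0.94081·0.03126·0.99588) = 21.59660°
λ₂ = λ₁ + atan2(sin θ sin δ cos φ₁, cos δ − sin φ₁ sin φ₂) = -18.13263°

18.133°W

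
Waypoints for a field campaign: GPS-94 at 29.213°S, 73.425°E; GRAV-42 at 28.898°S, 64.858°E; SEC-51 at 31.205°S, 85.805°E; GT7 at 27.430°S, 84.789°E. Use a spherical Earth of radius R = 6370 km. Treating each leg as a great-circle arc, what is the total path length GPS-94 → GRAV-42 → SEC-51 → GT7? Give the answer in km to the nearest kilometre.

3293 km

GPS-94→GRAV-42: c = 0.130791 rad, d = 833.14 km
GRAV-42→SEC-51: c = 0.318515 rad, d = 2028.94 km
SEC-51→GT7: c = 0.067675 rad, d = 431.09 km
Total = 833.14 + 2028.94 + 431.09 = 3293.17 km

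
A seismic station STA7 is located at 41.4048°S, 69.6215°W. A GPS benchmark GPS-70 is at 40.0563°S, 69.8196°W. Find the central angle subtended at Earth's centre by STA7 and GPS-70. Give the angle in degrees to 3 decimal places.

1.357°

Δφ = 1.3485°,  Δλ = -0.1981°
a = sin²(Δφ/2) + cos φ₁ cos φ₂ sin²(Δλ/2) = 0.000140
c = 2·arcsin(√a) = 0.023681 rad = 1.3568°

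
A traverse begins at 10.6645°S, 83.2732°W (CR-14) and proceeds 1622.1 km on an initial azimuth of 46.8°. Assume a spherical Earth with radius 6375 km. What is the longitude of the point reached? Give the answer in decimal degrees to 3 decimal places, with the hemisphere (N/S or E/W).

72.700°W

δ = d/R = 1622.1/6375 = 0.254447 rad
φ₂ = arcsin(sin φ₁ cos δ + cos φ₁ sin δ cos θ)
   = arcsin(-0.18506·0.96780 + 0.98273·0.25171·0.68455) = -0.55967°
λ₂ = λ₁ + atan2(sin θ sin δ cos φ₁, cos δ − sin φ₁ sin φ₂) = -72.69964°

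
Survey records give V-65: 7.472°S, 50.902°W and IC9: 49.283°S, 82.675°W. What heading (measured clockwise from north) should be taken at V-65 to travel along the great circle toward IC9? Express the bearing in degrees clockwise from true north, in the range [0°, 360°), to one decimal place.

206.8°

Δλ = -31.7730°
y = sin Δλ · cos φ₂ = -0.343484
x = cos φ₁ sin φ₂ − sin φ₁ cos φ₂ cos Δλ = -0.679388
θ = atan2(y, x) = -153.1798° → 206.8202° (mod 360°)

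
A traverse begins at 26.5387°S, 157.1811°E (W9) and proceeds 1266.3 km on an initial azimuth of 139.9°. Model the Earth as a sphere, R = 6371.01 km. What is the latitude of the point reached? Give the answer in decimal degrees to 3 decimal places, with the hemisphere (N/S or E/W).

34.969°S

δ = d/R = 1266.3/6371.01 = 0.198760 rad
φ₂ = arcsin(sin φ₁ cos δ + cos φ₁ sin δ cos θ)
   = arcsin(-0.44680·0.98031 + 0.89463·0.19745·-0.76492) = -34.96863°
λ₂ = λ₁ + atan2(sin θ sin δ cos φ₁, cos δ − sin φ₁ sin φ₂) = 166.10974°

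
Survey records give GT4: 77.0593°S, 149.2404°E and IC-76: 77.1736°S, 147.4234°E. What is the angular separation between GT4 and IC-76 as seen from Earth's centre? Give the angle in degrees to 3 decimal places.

0.421°

Δφ = -0.1143°,  Δλ = -1.8170°
a = sin²(Δφ/2) + cos φ₁ cos φ₂ sin²(Δλ/2) = 0.000013
c = 2·arcsin(√a) = 0.007347 rad = 0.4209°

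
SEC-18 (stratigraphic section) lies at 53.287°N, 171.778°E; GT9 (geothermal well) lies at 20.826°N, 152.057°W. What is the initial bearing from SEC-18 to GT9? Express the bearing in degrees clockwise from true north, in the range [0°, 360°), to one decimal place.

125.4°

Δλ = 36.1650°
y = sin Δλ · cos φ₂ = 0.551557
x = cos φ₁ sin φ₂ − sin φ₁ cos φ₂ cos Δλ = -0.392358
θ = atan2(y, x) = 125.4267° → 125.4267° (mod 360°)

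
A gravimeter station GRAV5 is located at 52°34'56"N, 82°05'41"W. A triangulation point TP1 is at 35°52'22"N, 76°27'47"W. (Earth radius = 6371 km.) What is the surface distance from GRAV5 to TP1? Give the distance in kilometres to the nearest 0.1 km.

GRAV5: φ = +52.58222°, λ = -82.09472°
TP1: φ = +35.87278°, λ = -76.46306°
Δφ = -16.7094°,  Δλ = 5.6317°
a = sin²(Δφ/2) + cos φ₁ cos φ₂ sin²(Δλ/2) = 0.022301
c = 2·arcsin(√a) = 0.299790 rad = 17.1767°
d = R·c = 6371 × 0.299790 = 1910.0 km

1910.0 km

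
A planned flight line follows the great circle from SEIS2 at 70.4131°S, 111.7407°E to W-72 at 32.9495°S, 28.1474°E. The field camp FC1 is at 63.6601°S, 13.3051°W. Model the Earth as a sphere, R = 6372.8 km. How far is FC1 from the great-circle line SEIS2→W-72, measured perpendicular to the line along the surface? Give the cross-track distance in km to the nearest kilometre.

3310 km

δ₁₃ = central angle SEIS2→FC1 = 0.709164 rad  (haversine)
θ₁₃ = bearing SEIS2→FC1 = 213.905°,  θ₁₂ = bearing SEIS2→W-72 = 263.561°
dₓₜ = R·arcsin(sin δ₁₃ · sin(θ₁₃ − θ₁₂)) = 6372.8·arcsin(0.65120·sin(-49.656°)) = -3309.769 km
|dₓₜ| = 3309.769 km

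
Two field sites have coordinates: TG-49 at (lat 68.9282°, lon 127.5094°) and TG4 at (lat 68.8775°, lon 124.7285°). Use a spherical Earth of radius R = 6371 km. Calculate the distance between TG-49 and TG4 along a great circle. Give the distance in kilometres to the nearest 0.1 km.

111.4 km

Δφ = -0.0507°,  Δλ = -2.7809°
a = sin²(Δφ/2) + cos φ₁ cos φ₂ sin²(Δλ/2) = 0.000076
c = 2·arcsin(√a) = 0.017491 rad = 1.0022°
d = R·c = 6371 × 0.017491 = 111.4 km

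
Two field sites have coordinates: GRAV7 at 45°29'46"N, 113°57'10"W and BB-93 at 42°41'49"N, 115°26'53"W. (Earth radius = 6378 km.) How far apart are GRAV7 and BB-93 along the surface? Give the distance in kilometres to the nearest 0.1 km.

333.7 km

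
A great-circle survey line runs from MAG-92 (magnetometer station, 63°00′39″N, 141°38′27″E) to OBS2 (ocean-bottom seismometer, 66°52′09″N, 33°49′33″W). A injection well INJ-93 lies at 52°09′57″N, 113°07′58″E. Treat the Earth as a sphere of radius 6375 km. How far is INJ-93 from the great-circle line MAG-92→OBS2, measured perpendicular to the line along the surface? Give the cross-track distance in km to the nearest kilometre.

1925 km

MAG-92: φ = +63.01083°, λ = +141.64083°
OBS2: φ = +66.86917°, λ = -33.82583°
INJ-93: φ = +52.16583°, λ = +113.13278°
δ₁₃ = central angle MAG-92→INJ-93 = 0.322683 rad  (haversine)
θ₁₃ = bearing MAG-92→INJ-93 = 247.397°,  θ₁₂ = bearing MAG-92→OBS2 = 357.680°
dₓₜ = R·arcsin(sin δ₁₃ · sin(θ₁₃ − θ₁₂)) = 6375·arcsin(0.31711·sin(-110.283°)) = -1925.374 km
|dₓₜ| = 1925.374 km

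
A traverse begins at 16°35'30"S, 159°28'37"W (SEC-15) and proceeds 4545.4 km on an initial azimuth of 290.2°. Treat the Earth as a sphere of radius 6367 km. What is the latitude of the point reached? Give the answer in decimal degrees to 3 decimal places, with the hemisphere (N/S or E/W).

SEC-15: φ = -16.59167°, λ = -159.47694°
δ = d/R = 4545.4/6367 = 0.713900 rad
φ₂ = arcsin(sin φ₁ cos δ + cos φ₁ sin δ cos θ)
   = arcsin(-0.28555·0.75581 + 0.95836·0.65479·0.34530) = 0.04932°
λ₂ = λ₁ + atan2(sin θ sin δ cos φ₁, cos δ − sin φ₁ sin φ₂) = 162.60654°

0.049°N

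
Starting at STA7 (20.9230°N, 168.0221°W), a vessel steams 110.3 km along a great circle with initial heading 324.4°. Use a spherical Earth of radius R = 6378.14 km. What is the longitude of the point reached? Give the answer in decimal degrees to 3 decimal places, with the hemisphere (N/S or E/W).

168.643°W

δ = d/R = 110.3/6378.14 = 0.017293 rad
φ₂ = arcsin(sin φ₁ cos δ + cos φ₁ sin δ cos θ)
   = arcsin(0.35711·0.99985 + 0.93406·0.01729·0.81310) = 21.72752°
λ₂ = λ₁ + atan2(sin θ sin δ cos φ₁, cos δ − sin φ₁ sin φ₂) = -168.64298°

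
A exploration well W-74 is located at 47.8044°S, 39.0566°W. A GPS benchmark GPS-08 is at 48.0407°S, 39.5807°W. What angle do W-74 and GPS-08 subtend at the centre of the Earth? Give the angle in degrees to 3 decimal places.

Δφ = -0.2363°,  Δλ = -0.5241°
a = sin²(Δφ/2) + cos φ₁ cos φ₂ sin²(Δλ/2) = 0.000014
c = 2·arcsin(√a) = 0.007388 rad = 0.4233°

0.423°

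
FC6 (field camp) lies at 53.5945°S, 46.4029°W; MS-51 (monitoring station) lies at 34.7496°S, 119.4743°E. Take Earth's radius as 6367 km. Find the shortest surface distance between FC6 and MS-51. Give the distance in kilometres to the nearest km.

Δφ = 18.8449°,  Δλ = 165.8772°
a = sin²(Δφ/2) + cos φ₁ cos φ₂ sin²(Δλ/2) = 0.507079
c = 2·arcsin(√a) = 1.584955 rad = 90.8112°
d = R·c = 6367 × 1.584955 = 10091.4 km

10091 km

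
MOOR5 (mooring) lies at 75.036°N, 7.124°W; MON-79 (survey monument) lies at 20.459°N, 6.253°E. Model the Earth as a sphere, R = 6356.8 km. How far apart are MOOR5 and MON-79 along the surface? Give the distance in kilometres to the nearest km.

6106 km

Δφ = -54.5770°,  Δλ = 13.3770°
a = sin²(Δφ/2) + cos φ₁ cos φ₂ sin²(Δλ/2) = 0.213478
c = 2·arcsin(√a) = 0.960580 rad = 55.0372°
d = R·c = 6356.8 × 0.960580 = 6106.2 km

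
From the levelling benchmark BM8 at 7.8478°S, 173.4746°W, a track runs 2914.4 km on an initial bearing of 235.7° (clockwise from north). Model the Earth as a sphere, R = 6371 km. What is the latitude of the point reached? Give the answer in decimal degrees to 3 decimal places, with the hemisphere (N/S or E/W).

δ = d/R = 2914.4/6371 = 0.457448 rad
φ₂ = arcsin(sin φ₁ cos δ + cos φ₁ sin δ cos θ)
   = arcsin(-0.13654·0.89718 + 0.99063·0.44166·-0.56353) = -21.65759°
λ₂ = λ₁ + atan2(sin θ sin δ cos φ₁, cos δ − sin φ₁ sin φ₂) = 163.41106°

21.658°S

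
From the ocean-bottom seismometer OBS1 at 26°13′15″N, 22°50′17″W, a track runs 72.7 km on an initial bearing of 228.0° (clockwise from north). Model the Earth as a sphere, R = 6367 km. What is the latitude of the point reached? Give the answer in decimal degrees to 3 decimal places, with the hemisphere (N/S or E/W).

OBS1: φ = +26.22083°, λ = -22.83806°
δ = d/R = 72.7/6367 = 0.011418 rad
φ₂ = arcsin(sin φ₁ cos δ + cos φ₁ sin δ cos θ)
   = arcsin(0.44183·0.99993 + 0.89710·0.01142·-0.66913) = 25.78207°
λ₂ = λ₁ + atan2(sin θ sin δ cos φ₁, cos δ − sin φ₁ sin φ₂) = -23.37798°

25.782°N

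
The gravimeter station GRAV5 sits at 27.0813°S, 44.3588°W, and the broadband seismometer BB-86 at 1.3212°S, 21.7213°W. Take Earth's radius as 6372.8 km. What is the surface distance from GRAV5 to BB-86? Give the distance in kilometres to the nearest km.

Δφ = 25.7601°,  Δλ = 22.6375°
a = sin²(Δφ/2) + cos φ₁ cos φ₂ sin²(Δλ/2) = 0.083977
c = 2·arcsin(√a) = 0.588012 rad = 33.6906°
d = R·c = 6372.8 × 0.588012 = 3747.3 km

3747 km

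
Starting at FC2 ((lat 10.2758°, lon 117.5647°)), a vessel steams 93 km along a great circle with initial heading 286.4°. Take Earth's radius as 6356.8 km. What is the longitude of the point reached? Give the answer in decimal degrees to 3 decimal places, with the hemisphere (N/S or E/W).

δ = d/R = 93/6356.8 = 0.014630 rad
φ₂ = arcsin(sin φ₁ cos δ + cos φ₁ sin δ cos θ)
   = arcsin(0.17839·0.99989 + 0.98396·0.01463·0.28234) = 10.51144°
λ₂ = λ₁ + atan2(sin θ sin δ cos φ₁, cos δ − sin φ₁ sin φ₂) = 116.74684°

116.747°E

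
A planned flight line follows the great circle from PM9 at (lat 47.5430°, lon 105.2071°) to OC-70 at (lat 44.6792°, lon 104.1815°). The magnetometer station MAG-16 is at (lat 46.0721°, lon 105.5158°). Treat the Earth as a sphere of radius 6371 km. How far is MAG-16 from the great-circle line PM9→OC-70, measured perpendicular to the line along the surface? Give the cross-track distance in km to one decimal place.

63.5 km

δ₁₃ = central angle PM9→MAG-16 = 0.025935 rad  (haversine)
θ₁₃ = bearing PM9→MAG-16 = 171.713°,  θ₁₂ = bearing PM9→OC-70 = 194.315°
dₓₜ = R·arcsin(sin δ₁₃ · sin(θ₁₃ − θ₁₂)) = 6371·arcsin(0.02593·sin(-22.602°)) = -63.498 km
|dₓₜ| = 63.498 km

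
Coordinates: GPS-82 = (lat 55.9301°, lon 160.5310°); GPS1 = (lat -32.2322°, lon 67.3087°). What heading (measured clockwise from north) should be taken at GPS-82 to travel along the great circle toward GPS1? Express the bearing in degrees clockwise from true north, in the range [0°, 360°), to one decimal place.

252.9°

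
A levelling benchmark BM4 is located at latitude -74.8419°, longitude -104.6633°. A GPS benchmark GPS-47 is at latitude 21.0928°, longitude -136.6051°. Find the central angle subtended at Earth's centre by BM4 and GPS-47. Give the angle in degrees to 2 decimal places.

Δφ = 95.9347°,  Δλ = -31.9418°
a = sin²(Δφ/2) + cos φ₁ cos φ₂ sin²(Δλ/2) = 0.570167
c = 2·arcsin(√a) = 1.711596 rad = 98.0672°

98.07°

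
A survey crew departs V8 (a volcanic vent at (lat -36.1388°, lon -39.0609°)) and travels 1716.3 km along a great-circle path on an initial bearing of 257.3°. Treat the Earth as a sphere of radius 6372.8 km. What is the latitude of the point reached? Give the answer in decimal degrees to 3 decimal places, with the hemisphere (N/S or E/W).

38.005°S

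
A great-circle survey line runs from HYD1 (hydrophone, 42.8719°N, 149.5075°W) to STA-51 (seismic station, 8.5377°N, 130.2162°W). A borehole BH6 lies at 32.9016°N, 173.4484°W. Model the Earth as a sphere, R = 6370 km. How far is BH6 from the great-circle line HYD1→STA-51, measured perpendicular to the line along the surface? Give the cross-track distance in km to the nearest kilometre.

2311 km

δ₁₃ = central angle HYD1→BH6 = 0.371021 rad  (haversine)
θ₁₃ = bearing HYD1→BH6 = 250.002°,  θ₁₂ = bearing HYD1→STA-51 = 148.166°
dₓₜ = R·arcsin(sin δ₁₃ · sin(θ₁₃ − θ₁₂)) = 6370·arcsin(0.36257·sin(101.836°)) = 2310.798 km
|dₓₜ| = 2310.798 km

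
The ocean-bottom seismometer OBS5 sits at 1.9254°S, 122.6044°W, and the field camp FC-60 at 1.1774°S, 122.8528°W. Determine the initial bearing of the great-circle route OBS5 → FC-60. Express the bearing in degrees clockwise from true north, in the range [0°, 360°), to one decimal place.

Δλ = -0.2484°
y = sin Δλ · cos φ₂ = -0.004334
x = cos φ₁ sin φ₂ − sin φ₁ cos φ₂ cos Δλ = 0.013054
θ = atan2(y, x) = -18.3678° → 341.6322° (mod 360°)

341.6°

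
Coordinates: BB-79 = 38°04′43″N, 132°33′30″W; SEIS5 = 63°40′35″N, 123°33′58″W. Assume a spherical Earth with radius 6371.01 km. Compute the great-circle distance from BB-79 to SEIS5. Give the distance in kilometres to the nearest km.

2909 km

BB-79: φ = +38.07861°, λ = -132.55833°
SEIS5: φ = +63.67639°, λ = -123.56611°
Δφ = 25.5978°,  Δλ = 8.9922°
a = sin²(Δφ/2) + cos φ₁ cos φ₂ sin²(Δλ/2) = 0.051220
c = 2·arcsin(√a) = 0.456594 rad = 26.1609°
d = R·c = 6371.01 × 0.456594 = 2909.0 km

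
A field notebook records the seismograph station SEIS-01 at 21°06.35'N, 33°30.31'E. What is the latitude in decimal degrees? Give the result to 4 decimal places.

21° + 6.35′/60 = 21 + 0.10583 = 21.1058°

21.1058°N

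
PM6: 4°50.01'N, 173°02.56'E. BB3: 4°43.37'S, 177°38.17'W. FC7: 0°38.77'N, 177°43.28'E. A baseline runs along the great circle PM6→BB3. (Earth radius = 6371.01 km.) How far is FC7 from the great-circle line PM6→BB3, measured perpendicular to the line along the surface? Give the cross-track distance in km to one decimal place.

47.2 km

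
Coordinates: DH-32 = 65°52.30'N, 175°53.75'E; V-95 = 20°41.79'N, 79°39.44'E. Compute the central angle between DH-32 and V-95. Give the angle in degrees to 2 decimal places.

DH-32: φ = +65.87167°, λ = +175.89583°
V-95: φ = +20.69650°, λ = +79.65733°
Δφ = -45.1752°,  Δλ = -96.2385°
a = sin²(Δφ/2) + cos φ₁ cos φ₂ sin²(Δλ/2) = 0.359507
c = 2·arcsin(√a) = 1.285975 rad = 73.6810°

73.68°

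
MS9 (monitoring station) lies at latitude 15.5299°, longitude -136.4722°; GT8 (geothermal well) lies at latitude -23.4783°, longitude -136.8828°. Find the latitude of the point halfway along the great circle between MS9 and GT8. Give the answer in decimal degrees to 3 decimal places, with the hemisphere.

Bx = cos φ₂ cos Δλ = 0.917187,  By = cos φ₂ sin Δλ = -0.006573
φₘ = atan2(sin φ₁ + sin φ₂, √((cos φ₁ + Bx)² + By²)) = -3.97423°
λₘ = λ₁ + atan2(By, cos φ₁ + Bx) = -136.67245°

3.974°S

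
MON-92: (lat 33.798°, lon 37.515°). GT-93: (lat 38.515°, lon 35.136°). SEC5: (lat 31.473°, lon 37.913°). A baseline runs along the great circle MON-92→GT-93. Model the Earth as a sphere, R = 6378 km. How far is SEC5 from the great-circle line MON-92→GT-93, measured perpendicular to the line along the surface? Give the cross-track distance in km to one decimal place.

δ₁₃ = central angle MON-92→SEC5 = 0.040998 rad  (haversine)
θ₁₃ = bearing MON-92→SEC5 = 171.689°,  θ₁₂ = bearing MON-92→GT-93 = 338.537°
dₓₜ = R·arcsin(sin δ₁₃ · sin(θ₁₃ − θ₁₂)) = 6378·arcsin(0.04099·sin(-166.848°)) = -59.481 km
|dₓₜ| = 59.481 km

59.5 km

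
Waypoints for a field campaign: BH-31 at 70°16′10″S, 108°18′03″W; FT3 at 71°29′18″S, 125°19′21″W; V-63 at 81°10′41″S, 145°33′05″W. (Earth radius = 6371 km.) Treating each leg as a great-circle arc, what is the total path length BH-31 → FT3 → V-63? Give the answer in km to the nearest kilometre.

1818 km

BH-31: φ = -70.26944°, λ = -108.30083°
FT3: φ = -71.48833°, λ = -125.32250°
V-63: φ = -81.17806°, λ = -145.55139°
BH-31→FT3: c = 0.099254 rad, d = 632.35 km
FT3→V-63: c = 0.186117 rad, d = 1185.75 km
Total = 632.35 + 1185.75 = 1818.10 km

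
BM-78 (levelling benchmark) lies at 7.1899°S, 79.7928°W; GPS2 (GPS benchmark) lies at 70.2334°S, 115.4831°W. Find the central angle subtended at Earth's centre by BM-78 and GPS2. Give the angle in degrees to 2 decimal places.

Δφ = -63.0435°,  Δλ = -35.6903°
a = sin²(Δφ/2) + cos φ₁ cos φ₂ sin²(Δλ/2) = 0.304852
c = 2·arcsin(√a) = 1.169844 rad = 67.0271°

67.03°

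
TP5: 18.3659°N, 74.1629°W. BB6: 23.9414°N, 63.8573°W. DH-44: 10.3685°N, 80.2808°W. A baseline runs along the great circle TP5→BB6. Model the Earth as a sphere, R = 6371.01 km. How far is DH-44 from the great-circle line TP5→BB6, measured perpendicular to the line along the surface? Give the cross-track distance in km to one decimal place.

390.1 km

δ₁₃ = central angle TP5→DH-44 = 0.173669 rad  (haversine)
θ₁₃ = bearing TP5→DH-44 = 217.351°,  θ₁₂ = bearing TP5→BB6 = 58.093°
dₓₜ = R·arcsin(sin δ₁₃ · sin(θ₁₃ − θ₁₂)) = 6371.01·arcsin(0.17280·sin(159.258°)) = 390.135 km
|dₓₜ| = 390.135 km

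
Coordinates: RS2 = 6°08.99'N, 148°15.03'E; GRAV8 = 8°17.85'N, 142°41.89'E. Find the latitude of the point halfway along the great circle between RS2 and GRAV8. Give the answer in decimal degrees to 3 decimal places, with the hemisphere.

7.232°N

RS2: φ = +6.14983°, λ = +148.25050°
GRAV8: φ = +8.29750°, λ = +142.69817°
Bx = cos φ₂ cos Δλ = 0.984889,  By = cos φ₂ sin Δλ = -0.095742
φₘ = atan2(sin φ₁ + sin φ₂, √((cos φ₁ + Bx)² + By²)) = 7.23206°
λₘ = λ₁ + atan2(By, cos φ₁ + Bx) = 145.48093°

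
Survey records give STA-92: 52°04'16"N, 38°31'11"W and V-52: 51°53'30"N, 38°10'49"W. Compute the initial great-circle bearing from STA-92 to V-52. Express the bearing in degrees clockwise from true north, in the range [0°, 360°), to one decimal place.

130.5°

STA-92: φ = +52.07111°, λ = -38.51972°
V-52: φ = +51.89167°, λ = -38.18028°
Δλ = 0.3394°
y = sin Δλ · cos φ₂ = 0.003656
x = cos φ₁ sin φ₂ − sin φ₁ cos φ₂ cos Δλ = -0.003123
θ = atan2(y, x) = 130.5057° → 130.5057° (mod 360°)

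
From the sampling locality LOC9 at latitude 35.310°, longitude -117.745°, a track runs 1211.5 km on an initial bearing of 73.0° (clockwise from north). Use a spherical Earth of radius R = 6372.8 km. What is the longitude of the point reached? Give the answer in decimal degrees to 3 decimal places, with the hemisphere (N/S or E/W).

δ = d/R = 1211.5/6372.8 = 0.190105 rad
φ₂ = arcsin(sin φ₁ cos δ + cos φ₁ sin δ cos θ)
   = arcsin(0.57800·0.98198 + 0.81604·0.18896·0.29237) = 37.78286°
λ₂ = λ₁ + atan2(sin θ sin δ cos φ₁, cos δ − sin φ₁ sin φ₂) = -104.52782°

104.528°W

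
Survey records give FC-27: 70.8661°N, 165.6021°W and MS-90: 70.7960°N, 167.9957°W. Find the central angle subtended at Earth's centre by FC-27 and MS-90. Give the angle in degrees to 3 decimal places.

Δφ = -0.0701°,  Δλ = -2.3936°
a = sin²(Δφ/2) + cos φ₁ cos φ₂ sin²(Δλ/2) = 0.000047
c = 2·arcsin(√a) = 0.013771 rad = 0.7890°

0.789°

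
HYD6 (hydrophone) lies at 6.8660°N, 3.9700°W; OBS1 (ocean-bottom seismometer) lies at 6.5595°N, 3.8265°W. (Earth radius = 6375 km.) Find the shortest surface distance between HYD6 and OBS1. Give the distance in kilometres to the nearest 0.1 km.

37.6 km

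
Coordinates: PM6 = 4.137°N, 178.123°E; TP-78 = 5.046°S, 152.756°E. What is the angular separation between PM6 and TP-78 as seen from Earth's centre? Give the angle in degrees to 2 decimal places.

26.95°

Δφ = -9.1830°,  Δλ = -25.3670°
a = sin²(Δφ/2) + cos φ₁ cos φ₂ sin²(Δλ/2) = 0.054305
c = 2·arcsin(√a) = 0.470394 rad = 26.9516°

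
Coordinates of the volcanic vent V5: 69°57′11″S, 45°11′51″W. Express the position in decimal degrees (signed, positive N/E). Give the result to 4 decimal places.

lat: 69.9531° S → -69.9531°
lon: 45.1975° W → -45.1975°

-69.9531°, -45.1975°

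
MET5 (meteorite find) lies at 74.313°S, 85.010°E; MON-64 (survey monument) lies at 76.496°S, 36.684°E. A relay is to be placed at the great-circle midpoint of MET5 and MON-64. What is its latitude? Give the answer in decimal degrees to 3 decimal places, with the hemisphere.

Bx = cos φ₂ cos Δλ = 0.155261,  By = cos φ₂ sin Δλ = -0.174420
φₘ = atan2(sin φ₁ + sin φ₂, √((cos φ₁ + Bx)² + By²)) = -76.62840°
λₘ = λ₁ + atan2(By, cos φ₁ + Bx) = 62.72712°

76.628°S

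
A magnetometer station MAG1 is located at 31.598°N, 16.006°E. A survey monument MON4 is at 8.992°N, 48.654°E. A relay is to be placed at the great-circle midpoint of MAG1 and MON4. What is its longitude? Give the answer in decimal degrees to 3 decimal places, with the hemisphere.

Bx = cos φ₂ cos Δλ = 0.831653,  By = cos φ₂ sin Δλ = 0.532846
φₘ = atan2(sin φ₁ + sin φ₂, √((cos φ₁ + Bx)² + By²)) = 21.06948°
λₘ = λ₁ + atan2(By, cos φ₁ + Bx) = 33.57015°

33.570°E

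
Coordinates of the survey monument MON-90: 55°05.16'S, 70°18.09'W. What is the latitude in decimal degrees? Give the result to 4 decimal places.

55° + 5.16′/60 = 55 + 0.08600 = 55.0860°

55.0860°S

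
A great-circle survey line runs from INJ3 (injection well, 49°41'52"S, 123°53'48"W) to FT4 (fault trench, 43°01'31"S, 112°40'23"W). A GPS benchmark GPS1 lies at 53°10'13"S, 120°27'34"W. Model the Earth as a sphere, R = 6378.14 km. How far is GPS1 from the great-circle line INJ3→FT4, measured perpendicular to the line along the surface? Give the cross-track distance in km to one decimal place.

451.4 km

INJ3: φ = -49.69778°, λ = -123.89667°
FT4: φ = -43.02528°, λ = -112.67306°
GPS1: φ = -53.17028°, λ = -120.45944°
δ₁₃ = central angle INJ3→GPS1 = 0.071198 rad  (haversine)
θ₁₃ = bearing INJ3→GPS1 = 149.655°,  θ₁₂ = bearing INJ3→FT4 = 53.437°
dₓₜ = R·arcsin(sin δ₁₃ · sin(θ₁₃ − θ₁₂)) = 6378.14·arcsin(0.07114·sin(96.218°)) = 451.435 km
|dₓₜ| = 451.435 km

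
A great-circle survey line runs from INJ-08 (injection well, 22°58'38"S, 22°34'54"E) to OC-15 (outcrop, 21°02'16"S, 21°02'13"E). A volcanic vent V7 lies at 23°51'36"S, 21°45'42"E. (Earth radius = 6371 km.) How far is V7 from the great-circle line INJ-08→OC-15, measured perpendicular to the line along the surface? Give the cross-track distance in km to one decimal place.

INJ-08: φ = -22.97722°, λ = +22.58167°
OC-15: φ = -21.03778°, λ = +21.03694°
V7: φ = -23.86000°, λ = +21.76167°
δ₁₃ = central angle INJ-08→V7 = 0.020245 rad  (haversine)
θ₁₃ = bearing INJ-08→V7 = 220.281°,  θ₁₂ = bearing INJ-08→OC-15 = 323.264°
dₓₜ = R·arcsin(sin δ₁₃ · sin(θ₁₃ − θ₁₂)) = 6371·arcsin(0.02024·sin(-102.983°)) = -125.682 km
|dₓₜ| = 125.682 km

125.7 km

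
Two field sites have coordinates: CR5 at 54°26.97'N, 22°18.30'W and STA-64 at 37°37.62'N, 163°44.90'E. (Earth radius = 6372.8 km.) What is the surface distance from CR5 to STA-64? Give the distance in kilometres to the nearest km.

CR5: φ = +54.44950°, λ = -22.30500°
STA-64: φ = +37.62700°, λ = +163.74833°
Δφ = -16.8225°,  Δλ = -173.9467°
a = sin²(Δφ/2) + cos φ₁ cos φ₂ sin²(Δλ/2) = 0.480599
c = 2·arcsin(√a) = 1.531985 rad = 87.7763°
d = R·c = 6372.8 × 1.531985 = 9763.0 km

9763 km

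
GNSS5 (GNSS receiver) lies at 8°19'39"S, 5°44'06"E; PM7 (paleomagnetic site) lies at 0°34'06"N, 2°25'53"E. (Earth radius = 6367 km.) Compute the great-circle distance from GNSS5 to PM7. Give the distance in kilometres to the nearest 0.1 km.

1054.1 km

GNSS5: φ = -8.32750°, λ = +5.73500°
PM7: φ = +0.56833°, λ = +2.43139°
Δφ = 8.8958°,  Δλ = -3.3036°
a = sin²(Δφ/2) + cos φ₁ cos φ₂ sin²(Δλ/2) = 0.006837
c = 2·arcsin(√a) = 0.165556 rad = 9.4857°
d = R·c = 6367 × 0.165556 = 1054.1 km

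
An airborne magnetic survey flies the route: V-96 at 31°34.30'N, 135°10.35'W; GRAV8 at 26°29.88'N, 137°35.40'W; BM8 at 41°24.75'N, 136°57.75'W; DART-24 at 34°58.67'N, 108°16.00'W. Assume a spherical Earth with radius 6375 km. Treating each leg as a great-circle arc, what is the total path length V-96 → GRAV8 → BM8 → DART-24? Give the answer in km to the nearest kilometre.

V-96: φ = +31.57167°, λ = -135.17250°
GRAV8: φ = +26.49800°, λ = -137.59000°
BM8: φ = +41.41250°, λ = -136.96250°
DART-24: φ = +34.97783°, λ = -108.26667°
V-96→GRAV8: c = 0.095920 rad, d = 611.49 km
GRAV8→BM8: c = 0.260463 rad, d = 1660.45 km
BM8→DART-24: c = 0.407214 rad, d = 2595.99 km
Total = 611.49 + 1660.45 + 2595.99 = 4867.94 km

4868 km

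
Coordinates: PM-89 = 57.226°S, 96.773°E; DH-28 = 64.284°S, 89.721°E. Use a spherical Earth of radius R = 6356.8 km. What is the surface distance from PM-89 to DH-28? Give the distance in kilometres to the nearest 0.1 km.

870.2 km

Δφ = -7.0580°,  Δλ = -7.0520°
a = sin²(Δφ/2) + cos φ₁ cos φ₂ sin²(Δλ/2) = 0.004677
c = 2·arcsin(√a) = 0.136889 rad = 7.8431°
d = R·c = 6356.8 × 0.136889 = 870.2 km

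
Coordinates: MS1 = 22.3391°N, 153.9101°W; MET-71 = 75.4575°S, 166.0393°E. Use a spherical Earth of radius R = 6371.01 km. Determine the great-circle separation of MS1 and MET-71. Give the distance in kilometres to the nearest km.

Δφ = -97.7966°,  Δλ = -40.0506°
a = sin²(Δφ/2) + cos φ₁ cos φ₂ sin²(Δλ/2) = 0.595063
c = 2·arcsin(√a) = 1.762086 rad = 100.9601°
d = R·c = 6371.01 × 1.762086 = 11226.3 km

11226 km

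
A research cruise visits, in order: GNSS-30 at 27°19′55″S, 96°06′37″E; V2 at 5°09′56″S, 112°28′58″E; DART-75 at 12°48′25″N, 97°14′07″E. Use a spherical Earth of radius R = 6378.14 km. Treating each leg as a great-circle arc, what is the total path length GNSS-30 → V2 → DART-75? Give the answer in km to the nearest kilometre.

5633 km

GNSS-30: φ = -27.33194°, λ = +96.11028°
V2: φ = -5.16556°, λ = +112.48278°
DART-75: φ = +12.80694°, λ = +97.23528°
GNSS-30→V2: c = 0.472980 rad, d = 3016.73 km
V2→DART-75: c = 0.410256 rad, d = 2616.67 km
Total = 3016.73 + 2616.67 = 5633.40 km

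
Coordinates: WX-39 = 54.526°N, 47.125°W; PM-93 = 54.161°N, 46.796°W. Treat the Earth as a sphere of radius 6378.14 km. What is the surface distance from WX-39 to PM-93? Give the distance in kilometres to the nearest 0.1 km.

45.9 km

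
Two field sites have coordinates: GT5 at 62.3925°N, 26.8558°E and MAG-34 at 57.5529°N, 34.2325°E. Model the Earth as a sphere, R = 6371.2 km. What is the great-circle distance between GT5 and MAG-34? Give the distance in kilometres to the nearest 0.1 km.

Δφ = -4.8396°,  Δλ = 7.3767°
a = sin²(Δφ/2) + cos φ₁ cos φ₂ sin²(Δλ/2) = 0.002812
c = 2·arcsin(√a) = 0.106097 rad = 6.0789°
d = R·c = 6371.2 × 0.106097 = 676.0 km

676.0 km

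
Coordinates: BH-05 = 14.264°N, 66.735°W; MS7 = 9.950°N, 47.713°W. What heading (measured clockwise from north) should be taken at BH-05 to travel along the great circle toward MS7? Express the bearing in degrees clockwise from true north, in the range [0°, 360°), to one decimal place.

100.9°

Δλ = 19.0220°
y = sin Δλ · cos φ₂ = 0.321029
x = cos φ₁ sin φ₂ − sin φ₁ cos φ₂ cos Δλ = -0.061970
θ = atan2(y, x) = 100.9258° → 100.9258° (mod 360°)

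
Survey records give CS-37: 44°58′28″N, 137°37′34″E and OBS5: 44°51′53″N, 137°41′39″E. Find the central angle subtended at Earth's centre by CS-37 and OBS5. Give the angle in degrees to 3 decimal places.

0.120°

CS-37: φ = +44.97444°, λ = +137.62611°
OBS5: φ = +44.86472°, λ = +137.69417°
Δφ = -0.1097°,  Δλ = 0.0681°
a = sin²(Δφ/2) + cos φ₁ cos φ₂ sin²(Δλ/2) = 0.000001
c = 2·arcsin(√a) = 0.002092 rad = 0.1198°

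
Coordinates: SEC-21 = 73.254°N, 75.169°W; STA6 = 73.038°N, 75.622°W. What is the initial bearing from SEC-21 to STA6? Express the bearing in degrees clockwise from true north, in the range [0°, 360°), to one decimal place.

211.5°

Δλ = -0.4530°
y = sin Δλ · cos φ₂ = -0.002307
x = cos φ₁ sin φ₂ − sin φ₁ cos φ₂ cos Δλ = -0.003761
θ = atan2(y, x) = -148.4811° → 211.5189° (mod 360°)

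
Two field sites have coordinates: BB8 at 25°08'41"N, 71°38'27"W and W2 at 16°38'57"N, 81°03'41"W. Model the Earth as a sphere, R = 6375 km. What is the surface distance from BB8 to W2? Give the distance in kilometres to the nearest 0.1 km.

1360.0 km

BB8: φ = +25.14472°, λ = -71.64083°
W2: φ = +16.64917°, λ = -81.06139°
Δφ = -8.4956°,  Δλ = -9.4206°
a = sin²(Δφ/2) + cos φ₁ cos φ₂ sin²(Δλ/2) = 0.011335
c = 2·arcsin(√a) = 0.213333 rad = 12.2231°
d = R·c = 6375 × 0.213333 = 1360.0 km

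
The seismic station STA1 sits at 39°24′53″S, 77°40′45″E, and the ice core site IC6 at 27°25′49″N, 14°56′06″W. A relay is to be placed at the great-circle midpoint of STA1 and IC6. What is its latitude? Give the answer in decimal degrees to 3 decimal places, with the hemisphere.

8.618°S

STA1: φ = -39.41472°, λ = +77.67917°
IC6: φ = +27.43028°, λ = -14.93500°
Bx = cos φ₂ cos Δλ = -0.040482,  By = cos φ₂ sin Δλ = -0.886648
φₘ = atan2(sin φ₁ + sin φ₂, √((cos φ₁ + Bx)² + By²)) = -8.61780°
λₘ = λ₁ + atan2(By, cos φ₁ + Bx) = 27.22499°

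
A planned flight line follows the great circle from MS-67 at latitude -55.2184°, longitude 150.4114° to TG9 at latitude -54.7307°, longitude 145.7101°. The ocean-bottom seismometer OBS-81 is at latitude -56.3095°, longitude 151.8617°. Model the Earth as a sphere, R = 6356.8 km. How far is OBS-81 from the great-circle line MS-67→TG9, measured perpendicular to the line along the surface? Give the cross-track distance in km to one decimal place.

δ₁₃ = central angle MS-67→OBS-81 = 0.023778 rad  (haversine)
θ₁₃ = bearing MS-67→OBS-81 = 143.808°,  θ₁₂ = bearing MS-67→TG9 = 278.314°
dₓₜ = R·arcsin(sin δ₁₃ · sin(θ₁₃ − θ₁₂)) = 6356.8·arcsin(0.02378·sin(-134.507°)) = -107.793 km
|dₓₜ| = 107.793 km

107.8 km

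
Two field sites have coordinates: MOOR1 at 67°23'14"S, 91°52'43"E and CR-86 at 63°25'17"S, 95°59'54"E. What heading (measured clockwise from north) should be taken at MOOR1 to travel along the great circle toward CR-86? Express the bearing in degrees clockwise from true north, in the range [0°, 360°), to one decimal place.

MOOR1: φ = -67.38722°, λ = +91.87861°
CR-86: φ = -63.42139°, λ = +95.99833°
Δλ = 4.1197°
y = sin Δλ · cos φ₂ = 0.032143
x = cos φ₁ sin φ₂ − sin φ₁ cos φ₂ cos Δλ = 0.068094
θ = atan2(y, x) = 25.2693° → 25.2693° (mod 360°)

25.3°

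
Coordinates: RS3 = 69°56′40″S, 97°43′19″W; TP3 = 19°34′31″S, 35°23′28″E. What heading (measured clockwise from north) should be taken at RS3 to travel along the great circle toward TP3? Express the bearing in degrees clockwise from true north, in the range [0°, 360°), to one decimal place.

RS3: φ = -69.94444°, λ = -97.72194°
TP3: φ = -19.57528°, λ = +35.39111°
Δλ = 133.1131°
y = sin Δλ · cos φ₂ = 0.687814
x = cos φ₁ sin φ₂ − sin φ₁ cos φ₂ cos Δλ = -0.719788
θ = atan2(y, x) = 136.3013° → 136.3013° (mod 360°)

136.3°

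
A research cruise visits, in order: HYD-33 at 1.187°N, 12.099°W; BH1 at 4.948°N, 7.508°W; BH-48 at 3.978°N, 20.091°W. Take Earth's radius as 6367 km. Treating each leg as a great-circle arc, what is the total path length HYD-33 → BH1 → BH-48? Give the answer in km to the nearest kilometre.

2057 km

HYD-33→BH1: c = 0.103483 rad, d = 658.87 km
BH1→BH-48: c = 0.219597 rad, d = 1398.17 km
Total = 658.87 + 1398.17 = 2057.05 km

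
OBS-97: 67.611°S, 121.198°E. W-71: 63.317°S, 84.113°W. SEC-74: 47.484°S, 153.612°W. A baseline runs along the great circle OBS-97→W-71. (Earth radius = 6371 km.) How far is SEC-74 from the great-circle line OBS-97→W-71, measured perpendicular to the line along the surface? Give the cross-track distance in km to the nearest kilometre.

δ₁₃ = central angle OBS-97→SEC-74 = 0.791034 rad  (haversine)
θ₁₃ = bearing OBS-97→SEC-74 = 108.732°,  θ₁₂ = bearing OBS-97→W-71 = 164.984°
dₓₜ = R·arcsin(sin δ₁₃ · sin(θ₁₃ − θ₁₂)) = 6371·arcsin(0.71108·sin(-56.252°)) = -4030.372 km
|dₓₜ| = 4030.372 km

4030 km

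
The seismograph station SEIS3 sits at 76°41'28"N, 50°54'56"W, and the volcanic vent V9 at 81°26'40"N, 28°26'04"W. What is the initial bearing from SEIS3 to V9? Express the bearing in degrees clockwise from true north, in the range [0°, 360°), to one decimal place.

SEIS3: φ = +76.69111°, λ = -50.91556°
V9: φ = +81.44444°, λ = -28.43444°
Δλ = 22.4811°
y = sin Δλ · cos φ₂ = 0.056886
x = cos φ₁ sin φ₂ − sin φ₁ cos φ₂ cos Δλ = 0.093868
θ = atan2(y, x) = 31.2167° → 31.2167° (mod 360°)

31.2°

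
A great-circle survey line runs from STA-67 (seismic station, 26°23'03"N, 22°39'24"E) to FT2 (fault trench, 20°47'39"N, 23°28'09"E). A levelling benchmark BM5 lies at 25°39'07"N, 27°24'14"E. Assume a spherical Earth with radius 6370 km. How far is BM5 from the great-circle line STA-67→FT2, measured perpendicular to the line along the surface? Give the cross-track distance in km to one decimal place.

461.5 km

STA-67: φ = +26.38417°, λ = +22.65667°
FT2: φ = +20.79417°, λ = +23.46917°
BM5: φ = +25.65194°, λ = +27.40389°
δ₁₃ = central angle STA-67→BM5 = 0.075542 rad  (haversine)
θ₁₃ = bearing STA-67→BM5 = 98.692°,  θ₁₂ = bearing STA-67→FT2 = 172.247°
dₓₜ = R·arcsin(sin δ₁₃ · sin(θ₁₃ − θ₁₂)) = 6370·arcsin(0.07547·sin(-73.555°)) = -461.480 km
|dₓₜ| = 461.480 km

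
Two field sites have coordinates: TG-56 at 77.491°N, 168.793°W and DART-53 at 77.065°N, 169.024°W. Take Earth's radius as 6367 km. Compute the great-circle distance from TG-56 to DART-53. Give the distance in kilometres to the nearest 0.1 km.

47.7 km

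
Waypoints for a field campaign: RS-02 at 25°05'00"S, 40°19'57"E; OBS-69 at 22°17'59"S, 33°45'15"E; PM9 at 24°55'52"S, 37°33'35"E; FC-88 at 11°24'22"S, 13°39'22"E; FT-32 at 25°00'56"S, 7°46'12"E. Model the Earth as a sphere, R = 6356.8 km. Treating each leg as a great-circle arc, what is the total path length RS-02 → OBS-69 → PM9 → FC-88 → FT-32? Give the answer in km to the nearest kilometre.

RS-02: φ = -25.08333°, λ = +40.33250°
OBS-69: φ = -22.29972°, λ = +33.75417°
PM9: φ = -24.93111°, λ = +37.55972°
FC-88: φ = -11.40611°, λ = +13.65611°
FT-32: φ = -25.01556°, λ = +7.77000°
RS-02→OBS-69: c = 0.115796 rad, d = 736.09 km
OBS-69→PM9: c = 0.076234 rad, d = 484.60 km
PM9→FC-88: c = 0.460062 rad, d = 2924.52 km
FC-88→FT-32: c = 0.256677 rad, d = 1631.65 km
Total = 736.09 + 484.60 + 2924.52 + 1631.65 = 5776.86 km

5777 km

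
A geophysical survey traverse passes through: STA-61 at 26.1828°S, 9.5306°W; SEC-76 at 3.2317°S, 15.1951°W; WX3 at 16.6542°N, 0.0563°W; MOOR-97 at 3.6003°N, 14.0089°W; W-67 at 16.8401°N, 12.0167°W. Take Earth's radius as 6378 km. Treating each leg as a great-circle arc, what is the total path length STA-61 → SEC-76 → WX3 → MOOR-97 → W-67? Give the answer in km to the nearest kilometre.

8992 km

STA-61→SEC-76: c = 0.411647 rad, d = 2625.49 km
SEC-76→WX3: c = 0.434272 rad, d = 2769.79 km
WX3→MOOR-97: c = 0.330294 rad, d = 2106.62 km
MOOR-97→W-67: c = 0.233586 rad, d = 1489.81 km
Total = 2625.49 + 2769.79 + 2106.62 + 1489.81 = 8991.70 km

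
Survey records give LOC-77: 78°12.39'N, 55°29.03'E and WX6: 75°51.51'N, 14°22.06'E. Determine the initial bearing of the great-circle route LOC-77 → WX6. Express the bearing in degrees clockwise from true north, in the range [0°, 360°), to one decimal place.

276.4°

LOC-77: φ = +78.20650°, λ = +55.48383°
WX6: φ = +75.85850°, λ = +14.36767°
Δλ = -41.1162°
y = sin Δλ · cos φ₂ = -0.160660
x = cos φ₁ sin φ₂ − sin φ₁ cos φ₂ cos Δλ = 0.018013
θ = atan2(y, x) = -83.6027° → 276.3973° (mod 360°)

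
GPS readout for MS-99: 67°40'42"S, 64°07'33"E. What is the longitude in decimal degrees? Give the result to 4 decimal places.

64° + 7′/60 + 33″/3600 = 64 + 0.11667 + 0.00917 = 64.1258°

64.1258°E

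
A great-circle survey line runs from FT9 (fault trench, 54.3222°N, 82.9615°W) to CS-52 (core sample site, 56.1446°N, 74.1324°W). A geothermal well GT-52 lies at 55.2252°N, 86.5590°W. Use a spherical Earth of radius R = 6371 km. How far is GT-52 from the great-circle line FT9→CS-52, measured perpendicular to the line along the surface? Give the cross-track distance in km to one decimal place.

188.3 km

δ₁₃ = central angle FT9→GT-52 = 0.039491 rad  (haversine)
θ₁₃ = bearing FT9→GT-52 = 294.980°,  θ₁₂ = bearing FT9→CS-52 = 66.509°
dₓₜ = R·arcsin(sin δ₁₃ · sin(θ₁₃ − θ₁₂)) = 6371·arcsin(0.03948·sin(228.471°)) = -188.329 km
|dₓₜ| = 188.329 km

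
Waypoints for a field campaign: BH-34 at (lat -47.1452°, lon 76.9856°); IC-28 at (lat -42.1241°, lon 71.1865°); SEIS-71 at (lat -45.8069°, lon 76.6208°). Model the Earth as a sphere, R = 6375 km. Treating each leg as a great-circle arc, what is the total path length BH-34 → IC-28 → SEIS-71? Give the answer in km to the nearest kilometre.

1320 km

BH-34→IC-28: c = 0.113367 rad, d = 722.71 km
IC-28→SEIS-71: c = 0.093723 rad, d = 597.49 km
Total = 722.71 + 597.49 = 1320.20 km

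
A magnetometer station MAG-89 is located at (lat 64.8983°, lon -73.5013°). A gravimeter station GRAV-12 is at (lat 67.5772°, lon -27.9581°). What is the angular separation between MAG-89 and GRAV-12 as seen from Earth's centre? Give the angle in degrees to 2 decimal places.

18.12°

Δφ = 2.6789°,  Δλ = 45.5432°
a = sin²(Δφ/2) + cos φ₁ cos φ₂ sin²(Δλ/2) = 0.024789
c = 2·arcsin(√a) = 0.316205 rad = 18.1172°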